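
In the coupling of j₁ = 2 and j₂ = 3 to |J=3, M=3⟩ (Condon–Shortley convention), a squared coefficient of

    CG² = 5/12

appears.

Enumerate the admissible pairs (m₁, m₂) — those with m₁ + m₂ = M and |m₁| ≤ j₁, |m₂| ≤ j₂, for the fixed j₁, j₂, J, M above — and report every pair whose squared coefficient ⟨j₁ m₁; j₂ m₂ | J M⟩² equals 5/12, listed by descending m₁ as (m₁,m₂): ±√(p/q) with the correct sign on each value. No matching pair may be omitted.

Admissible pairs with m₁+m₂ = M = 3: (0,3), (1,2), (2,1)
  (m₁,m₂)=(2,1): CG² = 1/6, CG = +√(1/6)
  (m₁,m₂)=(1,2): CG² = 5/12, CG = −√(5/12)   ← matches the target
  (m₁,m₂)=(0,3): CG² = 5/12, CG = +√(5/12)   ← matches the target
Pairs with CG² = 5/12: (1,2): −√(5/12); (0,3): +√(5/12)

(1,2): −√(5/12); (0,3): +√(5/12)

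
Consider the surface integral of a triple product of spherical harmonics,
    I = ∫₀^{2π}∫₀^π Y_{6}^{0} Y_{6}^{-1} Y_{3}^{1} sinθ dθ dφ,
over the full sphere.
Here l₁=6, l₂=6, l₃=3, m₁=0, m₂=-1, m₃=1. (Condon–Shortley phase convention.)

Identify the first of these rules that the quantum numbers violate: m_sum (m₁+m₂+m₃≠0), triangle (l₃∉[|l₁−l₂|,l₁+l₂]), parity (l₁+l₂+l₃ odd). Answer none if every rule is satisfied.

m₁+m₂+m₃ = 0 − 1 + 1 = 0  ✓
triangle: |6−6|=0 ≤ l₃=3 ≤ 6+6=12  ✓
parity: l₁+l₂+l₃ = 15 is odd  ✗

parity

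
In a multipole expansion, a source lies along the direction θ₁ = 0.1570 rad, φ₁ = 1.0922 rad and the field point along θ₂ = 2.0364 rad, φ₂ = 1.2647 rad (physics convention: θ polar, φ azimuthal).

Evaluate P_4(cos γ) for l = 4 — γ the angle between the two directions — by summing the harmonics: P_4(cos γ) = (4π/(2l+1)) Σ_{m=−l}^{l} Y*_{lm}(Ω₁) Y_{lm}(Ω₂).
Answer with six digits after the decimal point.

0.062579

Summing Y*_{l m}(θ₁,φ₁)·Y_{l m}(θ₂,φ₂) over m ∈ [−4, 4]; prefactor 4π/(2·4+1) = 1.396263:
  [-4]  conj(Y_{4,-4})(Ω₁) = -0.00009 - 0.00025j ; Y_{4,-4}(Ω₂) = 0.09578 + 0.26535j ; Δ = 0.00006 - 0.00005j
  [-3]  conj(Y_{4,-3})(Ω₁) = -0.00468 - 0.00064j ; Y_{4,-3}(Ω₂) = 0.31856 - 0.24343j ; Δ = -0.00165 + 0.00094j
  [-2]  conj(Y_{4,-2})(Ω₁) = -0.02745 + 0.03897j ; Y_{4,-2}(Ω₂) = -0.08983 - 0.06308j ; Δ = 0.00492 - 0.00177j
  [-1]  conj(Y_{4,-1})(Ω₁) = 0.12883 + 0.24831j ; Y_{4,-1}(Ω₂) = 0.09088 - 0.28756j ; Δ = 0.08311 - 0.01448j
  [+0]  conj(Y_{4,0})(Ω₁) = 0.74505 + 0.00000j ; Y_{4,0}(Ω₂) = -0.17190 + 0.00000j ; Δ = -0.12807 + 0.00000j
  [+1]  conj(Y_{4,1})(Ω₁) = -0.12883 + 0.24831j ; Y_{4,1}(Ω₂) = -0.09088 - 0.28756j ; Δ = 0.08311 + 0.01448j
  [+2]  conj(Y_{4,2})(Ω₁) = -0.02745 - 0.03897j ; Y_{4,2}(Ω₂) = -0.08983 + 0.06308j ; Δ = 0.00492 + 0.00177j
  [+3]  conj(Y_{4,3})(Ω₁) = 0.00468 - 0.00064j ; Y_{4,3}(Ω₂) = -0.31856 - 0.24343j ; Δ = -0.00165 - 0.00094j
  [+4]  conj(Y_{4,4})(Ω₁) = -0.00009 + 0.00025j ; Y_{4,4}(Ω₂) = 0.09578 - 0.26535j ; Δ = 0.00006 + 0.00005j
Accumulated sum 0.04482 - 0.00000j; after 4π/(2l+1) scaling, 0.06258 - 0.00000j ⇒ P_4 = 0.062579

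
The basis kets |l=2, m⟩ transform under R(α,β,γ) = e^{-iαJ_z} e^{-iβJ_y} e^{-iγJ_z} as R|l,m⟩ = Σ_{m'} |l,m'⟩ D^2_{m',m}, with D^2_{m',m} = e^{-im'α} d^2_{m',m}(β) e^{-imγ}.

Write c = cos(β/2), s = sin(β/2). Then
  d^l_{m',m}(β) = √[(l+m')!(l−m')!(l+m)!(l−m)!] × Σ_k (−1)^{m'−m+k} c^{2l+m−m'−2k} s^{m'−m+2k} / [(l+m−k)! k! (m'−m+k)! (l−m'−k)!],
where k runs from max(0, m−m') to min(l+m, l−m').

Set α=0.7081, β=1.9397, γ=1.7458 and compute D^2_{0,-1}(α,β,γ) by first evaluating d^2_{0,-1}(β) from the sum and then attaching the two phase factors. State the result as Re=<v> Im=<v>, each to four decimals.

Re=-0.0717 Im=0.4056

Split into d^2_{0,-1}(β=1.9397) × two z-phases.
With c≡cos(β/2)=0.565423 and s≡sin(β/2)=0.824801, N=[2·2·1·6]^{1/2}=4.898979
The bounds max(0,m−m')=0 and min(l+m,l−m')=1 give 2 terms
  k=0: (−1)^1·4.8990/(2)·0.5654^3·0.8248^1 = -0.365213
  k=1: (−1)^2·4.8990/(2)·0.5654^1·0.8248^3 = +0.777135
d^2_{0,-1}(1.9397) = -0.365213 +0.777135 = +0.411923
Phases: e^{-i·(0)·0.7081}=+1.000000+0.000000i, e^{-i·(-1)·1.7458}=-0.174112+0.984726i ⇒ D=-0.071721+0.405631i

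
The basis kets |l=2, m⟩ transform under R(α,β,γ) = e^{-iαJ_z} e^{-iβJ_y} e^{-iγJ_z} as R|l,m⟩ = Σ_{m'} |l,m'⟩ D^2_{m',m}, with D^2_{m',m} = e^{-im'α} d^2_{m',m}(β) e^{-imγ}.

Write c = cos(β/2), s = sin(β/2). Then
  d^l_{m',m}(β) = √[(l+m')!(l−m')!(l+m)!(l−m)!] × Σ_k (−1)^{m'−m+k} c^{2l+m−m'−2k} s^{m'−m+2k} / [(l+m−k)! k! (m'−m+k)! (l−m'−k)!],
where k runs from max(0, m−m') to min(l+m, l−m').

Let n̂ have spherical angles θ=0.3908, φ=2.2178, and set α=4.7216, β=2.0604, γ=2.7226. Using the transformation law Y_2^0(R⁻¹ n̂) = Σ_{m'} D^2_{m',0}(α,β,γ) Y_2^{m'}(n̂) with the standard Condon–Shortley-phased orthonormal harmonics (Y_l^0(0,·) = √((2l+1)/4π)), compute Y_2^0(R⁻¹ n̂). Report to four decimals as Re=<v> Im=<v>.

Need the full column D^2_{m',0} for m'=−2..2 at α=4.7216, β=2.0604, γ=2.7226.
cos(β/2)=0.514647, sin(β/2)=0.857402
d^2_{-2,0}: single k=2 term ⇒ +0.476940;  D = -0.476859-0.008786i
d^2_{-1,0}: k∈[1..2] ⇒ +0.286279 -0.794582 = -0.508303;  D = -0.004682+0.508282i
d^2_{0,0}: k∈[0..2] ⇒ +0.070152 -0.778840 +0.540428 = -0.168261;  D = -0.168261+0.000000i
d^2_{1,0}: k∈[0..1] ⇒ -0.286279 +0.794582 = +0.508303;  D = +0.004682+0.508282i
d^2_{2,0}: single k=0 term ⇒ +0.476940;  D = -0.476859+0.008786i
Y_2^{m'}(θ=0.3908,φ=2.2178) and Σ D·Y over m':
  (-0.4769-0.0088i)·(-0.0153+0.0539i)  (-0.0047+0.5083i)·(-0.1640-0.2171i)  (-0.1683+0.0000i)·(+0.4935+0.0000i)  (+0.0047+0.5083i)·(+0.1640-0.2171i)  (-0.4769+0.0088i)·(-0.0153-0.0539i)
Y_2^0(R⁻¹ n̂) = +0.154758+0.000000i

Re=0.1548 Im=0.0000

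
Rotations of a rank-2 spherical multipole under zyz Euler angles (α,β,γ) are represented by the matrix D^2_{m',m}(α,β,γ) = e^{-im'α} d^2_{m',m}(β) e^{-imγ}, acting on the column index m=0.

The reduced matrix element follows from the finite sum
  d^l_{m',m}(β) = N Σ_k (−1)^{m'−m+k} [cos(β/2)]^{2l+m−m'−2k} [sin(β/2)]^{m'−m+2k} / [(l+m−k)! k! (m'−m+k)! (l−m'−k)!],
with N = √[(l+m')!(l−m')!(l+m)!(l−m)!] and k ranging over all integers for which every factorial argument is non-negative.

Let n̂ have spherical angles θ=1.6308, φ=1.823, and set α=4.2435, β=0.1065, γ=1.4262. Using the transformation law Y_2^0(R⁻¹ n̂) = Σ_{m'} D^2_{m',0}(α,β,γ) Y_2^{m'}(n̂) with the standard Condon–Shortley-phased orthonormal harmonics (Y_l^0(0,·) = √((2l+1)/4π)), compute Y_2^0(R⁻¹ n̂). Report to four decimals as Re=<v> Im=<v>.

Need the full column D^2_{m',0} for m'=−2..2 at α=4.2435, β=0.1065, γ=1.4262.
cos(β/2)=0.998583, sin(β/2)=0.053225
d^2_{-2,0}: single k=2 term ⇒ +0.006919;  D = -0.004093+0.005579i
d^2_{-1,0}: k∈[1..2] ⇒ +0.129820 -0.000369 = +0.129451;  D = -0.058498-0.115480i
d^2_{0,0}: k∈[0..2] ⇒ +0.994342 -0.011299 +0.000008 = +0.983051;  D = +0.983051+0.000000i
d^2_{1,0}: k∈[0..1] ⇒ -0.129820 +0.000369 = -0.129451;  D = +0.058498-0.115480i
d^2_{2,0}: single k=0 term ⇒ +0.006919;  D = -0.004093-0.005579i
Y_2^{m'}(θ=1.6308,φ=1.823) and Σ D·Y over m':
  (-0.0041+0.0056i)·(-0.3370+0.1860i)  (-0.0585-0.1155i)·(+0.0115+0.0448i)  (+0.9831+0.0000i)·(-0.3120+0.0000i)  (+0.0585-0.1155i)·(-0.0115+0.0448i)  (-0.0041-0.0056i)·(-0.3370-0.1860i)
Y_2^0(R⁻¹ n̂) = -0.297025+0.000000i

Re=-0.2970 Im=0.0000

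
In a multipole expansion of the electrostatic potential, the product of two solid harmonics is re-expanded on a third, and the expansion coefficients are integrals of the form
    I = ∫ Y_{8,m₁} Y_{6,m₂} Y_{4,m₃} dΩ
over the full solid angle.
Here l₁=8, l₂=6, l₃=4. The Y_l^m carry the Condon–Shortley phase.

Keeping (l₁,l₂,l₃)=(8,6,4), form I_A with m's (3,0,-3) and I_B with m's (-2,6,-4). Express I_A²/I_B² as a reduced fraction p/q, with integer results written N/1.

567/4

Same 8,6,4: normalisation and zero-m 3j drop out of the ratio.
A: Δ: 10! 6! 2! / 19! → 1/23279256; sum: t=4:+1/4147200 t=5:−1/10368000 = 1/6912000; 3j²(8 6 4; 3 0 -3) = Δ·Π!·Σ² = 189/16796  (sign -1)
B: Δ: 10! 6! 2! / 19! → 1/23279256; sum: t=10:+1/5225472000 = 1/5225472000; 3j²(8 6 4; -2 6 -4) = Δ·Π!·Σ² = 1/12597  (sign +1)
I_A²/I_B² = (189/16796)/(1/12597) = 567/4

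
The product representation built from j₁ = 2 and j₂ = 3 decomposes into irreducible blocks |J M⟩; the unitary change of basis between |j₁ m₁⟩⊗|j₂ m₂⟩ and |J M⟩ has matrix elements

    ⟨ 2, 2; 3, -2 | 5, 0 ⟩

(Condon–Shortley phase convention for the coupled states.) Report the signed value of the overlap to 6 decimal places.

triangle: 0!×4!×6!/11! = 17280/39916800
(j±m)!: 4!×0!×1!×5!×5!×5! = 41472000
prefactor² = (2J+1)×Δ×N² = 1382400/7
  k=0: +1/(0!×0!×0!×1!×4!×5!) = 1/2880
Σ = 1/2880  ⇒  CG² = 1382400/7×(1/2880)² = 1/42
CG = +√(1/42) = +0.154303

+0.154303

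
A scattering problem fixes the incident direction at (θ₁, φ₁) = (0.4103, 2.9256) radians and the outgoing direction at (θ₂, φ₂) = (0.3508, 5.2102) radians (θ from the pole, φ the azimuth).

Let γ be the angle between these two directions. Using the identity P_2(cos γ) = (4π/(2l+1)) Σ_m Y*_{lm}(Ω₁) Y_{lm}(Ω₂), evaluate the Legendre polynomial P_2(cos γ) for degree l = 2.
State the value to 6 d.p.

0.392606

Addition theorem: P_2(cos γ) = (4π/5) Σ_m Y*_{lm}(Ω₁) Y_{lm}(Ω₂), m = −2…2:
  term(m=-2) = -0.000400+0.002775i   from Y*(Ω₁)=+0.055814-0.025732i, Y(Ω₂)=-0.024815+0.038277i
  term(m=-1) = -0.046126-0.053253i   from Y*(Ω₁)=-0.276015+0.060562i, Y(Ω₂)=+0.119050+0.219057i
  term(m=+0) = +0.249265+0.000000i   from Y*(Ω₁)=+0.480238-0.000000i, Y(Ω₂)=+0.519045+0.000000i
  term(m=+1) = -0.046126+0.053253i   from Y*(Ω₁)=+0.276015+0.060562i, Y(Ω₂)=-0.119050+0.219057i
  term(m=+2) = -0.000400-0.002775i   from Y*(Ω₁)=+0.055814+0.025732i, Y(Ω₂)=-0.024815-0.038277i
Σ over m = +0.156213+0.000000i; ×(4π/5) → +0.392606+0.000000i. Real part: 0.392606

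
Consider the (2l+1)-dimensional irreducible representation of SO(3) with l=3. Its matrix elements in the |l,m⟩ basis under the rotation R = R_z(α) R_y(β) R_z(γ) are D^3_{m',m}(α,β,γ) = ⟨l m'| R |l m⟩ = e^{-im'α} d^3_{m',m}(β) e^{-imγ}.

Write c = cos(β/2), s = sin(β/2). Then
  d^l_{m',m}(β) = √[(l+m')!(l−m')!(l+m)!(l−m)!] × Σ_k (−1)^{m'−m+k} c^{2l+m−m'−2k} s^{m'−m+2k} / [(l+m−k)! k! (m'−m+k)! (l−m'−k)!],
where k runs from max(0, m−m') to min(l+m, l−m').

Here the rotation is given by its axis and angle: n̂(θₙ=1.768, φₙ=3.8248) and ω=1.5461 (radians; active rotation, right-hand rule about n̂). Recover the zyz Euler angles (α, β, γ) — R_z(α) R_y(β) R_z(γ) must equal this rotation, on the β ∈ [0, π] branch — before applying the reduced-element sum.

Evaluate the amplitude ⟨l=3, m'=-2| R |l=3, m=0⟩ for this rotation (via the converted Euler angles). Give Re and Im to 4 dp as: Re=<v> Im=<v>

Re=-0.0466 Im=-0.0708

Axis–angle → zyz. n̂ = (sinθₙcosφₙ, sinθₙsinφₙ, cosθₙ) = (-0.760520, -0.619048, -0.195928), ω = 1.5461.
R = I cosω + sinω [n̂]ₓ + (1−cosω) n̂n̂ᵀ gives
  R = [+0.588802, +0.655041, -0.473532; +0.263305, +0.398452, +0.878582; +0.764187, -0.641995, +0.062134]
β = atan2(√(R₁₃²+R₂₃²), R₃₃) = 1.508623; α = atan2(R₂₃, R₁₃) mod 2π = 2.065134; γ = atan2(R₃₂, −R₃₁) mod 2π = 3.840312
First d^3_{-2,0}(β=1.5086), then the phase factors e^{-i(-2)α} and e^{-i(0)γ}:
Half-angle: c=0.728743, s=0.684787. N=√(1·120·6·6)=65.726707
k∈{2,3} keeps every argument non-negative
  k=2: (−1)^0·65.7267/(12)·0.7287^4·0.6848^2 = +0.724386
  k=3: (−1)^1·65.7267/(12)·0.7287^2·0.6848^4 = -0.639634
d^3_{-2,0}(1.5086) = +0.724386 -0.639634 = +0.084752
Attach z-rotation phases: D = e^{-i(-2)(2.0651)}·(+0.084752)·e^{-i(0)(3.8403)} = -0.046596-0.070793i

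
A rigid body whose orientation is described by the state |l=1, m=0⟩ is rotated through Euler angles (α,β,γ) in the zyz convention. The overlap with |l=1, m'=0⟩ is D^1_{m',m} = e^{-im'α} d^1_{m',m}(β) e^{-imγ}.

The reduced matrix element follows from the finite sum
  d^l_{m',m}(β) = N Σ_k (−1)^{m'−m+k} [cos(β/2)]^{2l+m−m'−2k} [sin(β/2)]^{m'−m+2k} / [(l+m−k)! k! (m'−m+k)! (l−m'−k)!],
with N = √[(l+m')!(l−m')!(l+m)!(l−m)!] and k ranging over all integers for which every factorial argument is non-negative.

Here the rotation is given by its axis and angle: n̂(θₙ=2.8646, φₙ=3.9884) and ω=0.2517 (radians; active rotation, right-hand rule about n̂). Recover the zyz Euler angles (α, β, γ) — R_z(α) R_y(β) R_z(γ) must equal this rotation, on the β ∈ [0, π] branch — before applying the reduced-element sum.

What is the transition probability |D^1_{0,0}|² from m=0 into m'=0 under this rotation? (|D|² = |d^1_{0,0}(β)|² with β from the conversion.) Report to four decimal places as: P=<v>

P=0.9953

Axis–angle → zyz. n̂ = (sinθₙcosφₙ, sinθₙsinφₙ, cosθₙ) = (-0.181137, -0.204871, -0.961882), ω = 0.2517.
R = I cosω + sinω [n̂]ₓ + (1−cosω) n̂n̂ᵀ gives
  R = [+0.969524, +0.240727, -0.045533; -0.238388, +0.969813, +0.051322; +0.056513, -0.038903, +0.997644]
β = atan2(√(R₁₃²+R₂₃²), R₃₃) = 0.068663; α = atan2(R₂₃, R₁₃) mod 2π = 2.296503; γ = atan2(R₃₂, −R₃₁) mod 2π = 3.744481
First d^1_{0,0}(β=0.0687), then the phase factors e^{-i(0)α} and e^{-i(0)γ}:
With c≡cos(β/2)=0.999411 and s≡sin(β/2)=0.034325, N=[1·1·1·1]^{1/2}=1.000000
Admissible k: 0..1 (factorial args all ≥0)
  k=0: (−1)^0·1.0000/(1)·0.9994^2·0.0343^0 = +0.998822
  k=1: (−1)^1·1.0000/(1)·0.9994^0·0.0343^2 = -0.001178
d^1_{0,0}(0.0687) = +0.998822 -0.001178 = +0.997644
|D^1_{0,0}|² = |d^1_{0,0}(β)|² = (+0.997644)² = 0.995293 (the z-rotation phases have unit modulus)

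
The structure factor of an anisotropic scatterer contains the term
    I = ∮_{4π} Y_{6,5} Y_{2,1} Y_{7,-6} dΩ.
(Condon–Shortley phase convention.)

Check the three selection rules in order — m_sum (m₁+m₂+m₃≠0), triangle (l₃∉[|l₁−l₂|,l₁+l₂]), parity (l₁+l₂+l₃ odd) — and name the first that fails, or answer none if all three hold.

parity

m₁+m₂+m₃ = 5 + 1 − 6 = 0  ✓
triangle: |6−2|=4 ≤ l₃=7 ≤ 6+2=8  ✓
parity: l₁+l₂+l₃ = 15 is odd  ✗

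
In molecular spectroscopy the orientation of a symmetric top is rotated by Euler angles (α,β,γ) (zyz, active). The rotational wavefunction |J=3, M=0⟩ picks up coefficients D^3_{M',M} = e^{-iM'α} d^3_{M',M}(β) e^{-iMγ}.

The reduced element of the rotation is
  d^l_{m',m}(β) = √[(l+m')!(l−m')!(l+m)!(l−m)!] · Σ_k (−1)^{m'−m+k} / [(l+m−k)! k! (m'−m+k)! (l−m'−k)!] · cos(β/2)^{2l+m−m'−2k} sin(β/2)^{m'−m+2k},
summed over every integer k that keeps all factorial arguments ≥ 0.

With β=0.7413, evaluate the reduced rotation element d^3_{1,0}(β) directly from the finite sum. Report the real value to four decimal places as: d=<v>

d^3_{1,0}(β=0.7413) via the finite sum:
Half-angle: c=0.932092, s=0.362221. N=√(24·2·6·6)=41.569219
Admissible k: 0..2 (factorial args all ≥0)
  k=0: (−1)^1·41.5692/(12)·0.9321^5·0.3622^1 = -0.882793
  k=1: (−1)^2·41.5692/(4)·0.9321^3·0.3622^3 = +0.399954
  k=2: (−1)^3·41.5692/(12)·0.9321^1·0.3622^5 = -0.020134
d^3_{1,0}(0.7413) = -0.882793 +0.399954 -0.020134 = -0.502972

d=-0.5030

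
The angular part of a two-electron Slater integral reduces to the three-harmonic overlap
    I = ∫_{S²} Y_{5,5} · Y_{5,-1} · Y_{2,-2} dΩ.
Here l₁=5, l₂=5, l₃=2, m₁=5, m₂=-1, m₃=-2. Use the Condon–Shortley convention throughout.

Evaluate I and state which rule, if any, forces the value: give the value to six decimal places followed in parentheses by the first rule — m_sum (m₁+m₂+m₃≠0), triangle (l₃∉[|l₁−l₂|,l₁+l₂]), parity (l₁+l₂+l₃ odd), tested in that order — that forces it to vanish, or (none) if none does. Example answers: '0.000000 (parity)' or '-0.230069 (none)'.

0.000000 (m_sum)

Σmᵢ = 2 ≠ 0, so the φ-integral vanishes; I = 0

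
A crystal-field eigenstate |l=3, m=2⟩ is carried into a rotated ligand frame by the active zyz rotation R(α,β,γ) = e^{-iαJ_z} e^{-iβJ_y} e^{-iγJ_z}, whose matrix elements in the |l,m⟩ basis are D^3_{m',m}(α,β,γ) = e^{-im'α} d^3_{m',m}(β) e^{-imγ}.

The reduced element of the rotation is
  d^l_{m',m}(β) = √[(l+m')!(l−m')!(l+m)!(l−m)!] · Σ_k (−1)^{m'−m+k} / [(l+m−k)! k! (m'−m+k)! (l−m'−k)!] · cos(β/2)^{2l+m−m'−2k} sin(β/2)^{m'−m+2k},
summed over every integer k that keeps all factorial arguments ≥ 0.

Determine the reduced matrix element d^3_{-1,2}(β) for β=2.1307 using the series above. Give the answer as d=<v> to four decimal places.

d=-0.3043

d^3_{-1,2}(β=2.1307) via the finite sum:
With c≡cos(β/2)=0.484198 and s≡sin(β/2)=0.874958, N=[2·24·120·1]^{1/2}=75.894664
k∈{3,4} keeps every argument non-negative
  k=3: (−1)^0·75.8947/(12)·0.4842^3·0.8750^3 = +0.480907
  k=4: (−1)^1·75.8947/(24)·0.4842^1·0.8750^5 = -0.785164
d^3_{-1,2}(2.1307) = +0.480907 -0.785164 = -0.304256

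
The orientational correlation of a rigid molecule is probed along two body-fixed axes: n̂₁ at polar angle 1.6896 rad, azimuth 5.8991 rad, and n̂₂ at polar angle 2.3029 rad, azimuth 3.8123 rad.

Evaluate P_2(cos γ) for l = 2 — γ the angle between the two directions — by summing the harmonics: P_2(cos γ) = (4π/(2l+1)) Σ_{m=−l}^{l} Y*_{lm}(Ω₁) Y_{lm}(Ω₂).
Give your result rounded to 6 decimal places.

-0.378018

Expand P_2 via completeness: Σ_{m} conj(Y_{2,m}) at Ω₁ times Y_{2,m} at Ω₂ —
  [-2]  conj(Y_{2,-2})(Ω₁) = +0.273899-0.264621i ; Y_{2,-2}(Ω₂) = +0.048587-0.208087i ; Δ = -0.041756-0.069852i
  [-1]  conj(Y_{2,-1})(Ω₁) = -0.084296+0.034069i ; Y_{2,-1}(Ω₂) = +0.300883-0.238722i ; Δ = -0.017230+0.030374i
  [+0]  conj(Y_{2,0})(Ω₁) = -0.302100-0.000000i ; Y_{2,0}(Ω₂) = +0.107365+0.000000i ; Δ = -0.032435-0.000000i
  [+1]  conj(Y_{2,1})(Ω₁) = +0.084296+0.034069i ; Y_{2,1}(Ω₂) = -0.300883-0.238722i ; Δ = -0.017230-0.030374i
  [+2]  conj(Y_{2,2})(Ω₁) = +0.273899+0.264621i ; Y_{2,2}(Ω₂) = +0.048587+0.208087i ; Δ = -0.041756+0.069852i
Total Σ_m = -0.150408+0.000000i. Multiply by 2.513274: -0.378018+0.000000i. P_2(cos γ) = -0.378018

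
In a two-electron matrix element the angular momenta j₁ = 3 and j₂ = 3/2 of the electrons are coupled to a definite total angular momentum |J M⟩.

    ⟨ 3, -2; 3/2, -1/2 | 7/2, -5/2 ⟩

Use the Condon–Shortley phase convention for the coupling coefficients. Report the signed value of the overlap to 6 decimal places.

-0.377964  (= −√(1/7))

triangle: 1!·5!·2!/9! = 240/362880
(j±m)!: 1!·5!·1!·2!·1!·6! = 172800
prefactor² = (2J+1)·Δ·N² = 6400/7
  k=0: +1/(0!·1!·5!·1!·0!·1!) = 1/120
  k=1: −1/(1!·0!·4!·0!·1!·2!) = -1/48
Σ = -1/80  ⇒  CG² = 6400/7·(-1/80)² = 1/7
CG = −√(1/7) = -0.377964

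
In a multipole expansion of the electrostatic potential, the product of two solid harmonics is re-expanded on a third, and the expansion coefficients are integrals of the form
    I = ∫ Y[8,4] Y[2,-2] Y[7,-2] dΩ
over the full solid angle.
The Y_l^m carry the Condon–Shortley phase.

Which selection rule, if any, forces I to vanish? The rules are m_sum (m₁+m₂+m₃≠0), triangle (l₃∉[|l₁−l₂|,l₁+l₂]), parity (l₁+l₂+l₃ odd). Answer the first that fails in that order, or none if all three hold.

parity

azimuthal sum: 4 − 2 − 2 = 0  ✓
6 ≤ 7 ≤ 10 (triangle on l)  ✓
L = 8 + 2 + 7 = 17 (odd)  ✗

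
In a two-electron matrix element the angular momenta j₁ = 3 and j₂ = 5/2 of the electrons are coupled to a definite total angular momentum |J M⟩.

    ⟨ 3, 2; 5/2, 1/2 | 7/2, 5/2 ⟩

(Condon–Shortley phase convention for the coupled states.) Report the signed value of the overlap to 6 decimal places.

j₁+j₂−J=2  J+j₁−j₂=4  J−j₁+j₂=3  j₁+j₂+J+1=10
(j₁±m₁, j₂±m₂, J±M) = (5,1,3,2,6,1)
P² = 4608/7
sum k=0..1:
  [0] +1/72 = 1/72
  [1] −1/48 = -1/48
S = -1/144
C² = P²·S² = 2/63 ; C = -0.178174

-0.178174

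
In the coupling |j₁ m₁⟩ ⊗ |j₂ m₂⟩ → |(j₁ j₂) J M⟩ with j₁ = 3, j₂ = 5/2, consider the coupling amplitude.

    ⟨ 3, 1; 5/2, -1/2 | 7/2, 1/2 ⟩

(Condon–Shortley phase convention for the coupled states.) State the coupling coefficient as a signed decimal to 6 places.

-0.125988  (= −√(1/63))

√[8·2!4!3!/10! · 4!2!2!3!4!3!] = √(9216/175)
  +(−1)^0/∏(0,2,2,2,2,1)! = 1/16  (running 1/16)
  +(−1)^1/∏(1,1,1,1,3,2)! = -1/12  (running -1/48)
  +(−1)^2/∏(2,0,0,0,4,3)! = 1/288  (running -5/288)
⟨..|..⟩ = √(9216/175)·(-5/288) = -0.125988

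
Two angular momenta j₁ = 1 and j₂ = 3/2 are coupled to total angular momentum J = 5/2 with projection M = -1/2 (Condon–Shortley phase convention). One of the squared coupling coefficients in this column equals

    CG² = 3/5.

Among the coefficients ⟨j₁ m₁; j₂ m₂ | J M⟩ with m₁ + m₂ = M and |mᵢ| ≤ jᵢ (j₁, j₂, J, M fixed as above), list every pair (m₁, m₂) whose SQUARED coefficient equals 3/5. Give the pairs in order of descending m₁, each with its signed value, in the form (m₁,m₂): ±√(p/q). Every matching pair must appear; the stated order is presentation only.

(0,-1/2): +√(3/5)

Admissible pairs with m₁+m₂ = M = -1/2: (-1,1/2), (0,-1/2), (1,-3/2)
  (m₁,m₂)=(1,-3/2): CG² = 1/10, CG = +√(1/10)
  (m₁,m₂)=(0,-1/2): CG² = 3/5, CG = +√(3/5)   ← matches the target
  (m₁,m₂)=(-1,1/2): CG² = 3/10, CG = +√(3/10)
Pairs with CG² = 3/5: (0,-1/2): +√(3/5)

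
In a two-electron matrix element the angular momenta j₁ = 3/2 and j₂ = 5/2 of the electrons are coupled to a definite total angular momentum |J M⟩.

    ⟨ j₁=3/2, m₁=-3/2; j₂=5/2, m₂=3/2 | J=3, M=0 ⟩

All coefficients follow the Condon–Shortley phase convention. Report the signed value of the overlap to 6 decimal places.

−√(3/10) ≈ -0.547723

√[7·1!2!4!/8! · 0!3!4!1!3!3!] = √(216/5)
  +(−1)^1/∏(1,0,2,3,0,1)! = -1/12  (running -1/12)
⟨..|..⟩ = √(216/5)·(-1/12) = -0.547723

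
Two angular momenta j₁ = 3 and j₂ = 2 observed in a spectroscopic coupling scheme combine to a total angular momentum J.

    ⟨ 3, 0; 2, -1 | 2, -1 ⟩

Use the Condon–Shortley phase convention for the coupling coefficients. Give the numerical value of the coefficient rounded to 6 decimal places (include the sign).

−√(2/7) ≈ -0.534522

triangle: 3!*3!*1!/8! = 36/40320
(j±m)!: 3!*3!*1!*3!*1!*3! = 1296
prefactor² = (2J+1)*Δ*N² = 81/14
  k=0: +1/(0!*3!*3!*1!*0!*0!) = 1/36
  k=1: −1/(1!*2!*2!*0!*1!*1!) = -1/4
Σ = -2/9  ⇒  CG² = 81/14*(-2/9)² = 2/7
CG = −√(2/7) = -0.534522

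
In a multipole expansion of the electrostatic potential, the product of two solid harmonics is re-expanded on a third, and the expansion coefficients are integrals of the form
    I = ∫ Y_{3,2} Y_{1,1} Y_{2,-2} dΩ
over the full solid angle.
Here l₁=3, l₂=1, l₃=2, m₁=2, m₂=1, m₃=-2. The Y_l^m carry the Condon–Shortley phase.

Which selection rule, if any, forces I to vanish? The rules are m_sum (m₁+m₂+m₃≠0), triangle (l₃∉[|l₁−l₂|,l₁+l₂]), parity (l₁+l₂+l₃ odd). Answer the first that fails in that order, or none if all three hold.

Σmᵢ = 1  ✗
l₃∈[|l₁−l₂|,l₁+l₂]=[2,4], have l₃=2
Σlᵢ = 6 ⇒ even

m_sum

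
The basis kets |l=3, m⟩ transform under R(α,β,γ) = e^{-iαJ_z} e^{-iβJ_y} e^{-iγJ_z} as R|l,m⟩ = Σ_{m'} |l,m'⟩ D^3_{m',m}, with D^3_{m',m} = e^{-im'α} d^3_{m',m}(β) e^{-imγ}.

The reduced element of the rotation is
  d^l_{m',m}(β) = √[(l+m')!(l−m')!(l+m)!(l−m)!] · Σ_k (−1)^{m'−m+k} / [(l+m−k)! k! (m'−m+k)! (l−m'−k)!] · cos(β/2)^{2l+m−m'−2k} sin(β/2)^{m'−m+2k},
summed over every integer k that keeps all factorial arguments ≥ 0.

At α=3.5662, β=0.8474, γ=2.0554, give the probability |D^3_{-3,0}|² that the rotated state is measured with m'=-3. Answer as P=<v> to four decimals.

D^3_{-3,0}(3.5662,0.8474,2.0554) = e^{-i·-3·3.5662}·d^3_{-3,0}(0.8474)·e^{-i·0·2.0554}. Compute d first:
Half-angle: c=0.911574, s=0.411136. N=√(1·720·6·6)=160.996894
The bounds max(0,m−m')=3 and min(l+m,l−m')=3 give 1 term
  k=3: (−1)^0·160.9969/(36)·0.9116^3·0.4111^3 = +0.235422
d^3_{-3,0}(0.8474) = +0.235422
|D^3_{-3,0}|² = |d^3_{-3,0}(β)|² = (+0.235422)² = 0.055424 (the z-rotation phases have unit modulus)

P=0.0554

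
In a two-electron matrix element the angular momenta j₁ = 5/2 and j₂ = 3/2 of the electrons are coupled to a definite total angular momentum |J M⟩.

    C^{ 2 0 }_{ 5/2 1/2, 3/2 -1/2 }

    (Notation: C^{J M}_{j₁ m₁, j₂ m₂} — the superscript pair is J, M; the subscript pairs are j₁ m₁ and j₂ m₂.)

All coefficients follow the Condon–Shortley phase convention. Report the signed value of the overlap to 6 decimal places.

-0.267261  (= −√(1/14))

triangle: 2!*3!*1!/7! = 12/5040
(j±m)!: 3!*2!*1!*2!*2!*2! = 96
prefactor² = (2J+1)*Δ*N² = 8/7
  k=0: +1/(0!*2!*2!*1!*1!*0!) = 1/4
  k=1: −1/(1!*1!*1!*0!*2!*1!) = -1/2
Σ = -1/4  ⇒  CG² = 8/7*(-1/4)² = 1/14
CG = −√(1/14) = -0.267261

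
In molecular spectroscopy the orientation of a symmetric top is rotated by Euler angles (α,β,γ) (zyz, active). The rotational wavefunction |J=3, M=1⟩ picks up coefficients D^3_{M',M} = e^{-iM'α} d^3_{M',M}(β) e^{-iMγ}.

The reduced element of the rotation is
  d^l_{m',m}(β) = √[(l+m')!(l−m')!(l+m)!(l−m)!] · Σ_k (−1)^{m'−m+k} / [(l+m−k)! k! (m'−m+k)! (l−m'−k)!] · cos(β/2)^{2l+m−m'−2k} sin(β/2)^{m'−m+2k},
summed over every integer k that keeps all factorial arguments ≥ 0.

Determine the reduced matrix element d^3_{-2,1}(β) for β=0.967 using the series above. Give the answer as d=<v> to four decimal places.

d^3_{-2,1}(β=0.9670) via the finite sum:
With c≡cos(β/2)=0.885373 and s≡sin(β/2)=0.464881, N=[1·120·24·2]^{1/2}=75.894664
k∈{3,4} keeps every argument non-negative
  k=3: (−1)^0·75.8947/(12)·0.8854^3·0.4649^3 = +0.440995
  k=4: (−1)^1·75.8947/(24)·0.8854^1·0.4649^5 = -0.060790
d^3_{-2,1}(0.9670) = +0.440995 -0.060790 = +0.380205

d=0.3802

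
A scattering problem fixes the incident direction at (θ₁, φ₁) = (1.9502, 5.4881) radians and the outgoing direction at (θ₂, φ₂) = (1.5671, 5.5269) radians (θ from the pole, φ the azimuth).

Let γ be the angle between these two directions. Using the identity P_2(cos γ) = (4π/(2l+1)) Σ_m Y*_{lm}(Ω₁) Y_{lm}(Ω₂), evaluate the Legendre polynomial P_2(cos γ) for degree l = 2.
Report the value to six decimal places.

Summing Y*_{l m}(θ₁,φ₁)·Y_{l m}(θ₂,φ₂) over m ∈ [−2, 2]; prefactor 4π/(2·2+1) = 2.513274:
  m=-2: Y*=(-0.006457, -0.333226)  Y=(0.022478, 0.385614)  product (0.128352, -0.009980)
  m=-1: Y*=(-0.186104, 0.189745)  Y=(0.002077, 0.001960)  product (-0.000758, 0.000029)
  m=+0: Y*=(-0.185603, -0.000000)  Y=(-0.315379, 0.000000)  product (0.058535, 0.000000)
  m=+1: Y*=(0.186104, 0.189745)  Y=(-0.002077, 0.001960)  product (-0.000758, -0.000029)
  m=+2: Y*=(-0.006457, 0.333226)  Y=(0.022478, -0.385614)  product (0.128352, 0.009980)
Total Σ_m = (0.313722, 0.000000). Multiply by 2.513274: (0.788469, 0.000000). P_2(cos γ) = 0.788469

0.788469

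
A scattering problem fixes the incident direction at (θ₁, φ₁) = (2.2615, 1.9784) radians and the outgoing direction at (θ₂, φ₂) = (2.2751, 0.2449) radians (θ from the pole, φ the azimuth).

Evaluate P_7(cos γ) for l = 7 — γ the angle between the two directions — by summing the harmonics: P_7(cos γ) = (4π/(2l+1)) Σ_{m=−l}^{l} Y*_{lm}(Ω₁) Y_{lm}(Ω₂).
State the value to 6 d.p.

Addition theorem: P_7(cos γ) = (4π/15) Σ_m Y*_{lm}(Ω₁) Y_{lm}(Ω₂), m = −7…7:
  m=-7: (0.02299 + 0.07750j) × (-0.01067 - 0.07387j) = 0.00548 - 0.00253j  (running Σ = 0.00548 - 0.00253j)
  m=-6: (-0.19184 + 0.16027j) × (-0.02402 + 0.23606j) = -0.03323 - 0.04914j  (running Σ = -0.02775 - 0.05166j)
  m=-5: (-0.38117 - 0.19229j) × (0.14245 - 0.39478j) = -0.13021 + 0.12309j  (running Σ = -0.15796 + 0.07143j)
  m=-4: (0.02238 - 0.37500j) × (-0.21887 + 0.32604j) = 0.11737 + 0.08937j  (running Σ = -0.04059 + 0.16080j)
  m=-3: (-0.01100 + 0.00399j) × (0.01690 - 0.01527j) = -0.00012 + 0.00024j  (running Σ = -0.04072 + 0.16103j)
  m=-2: (-0.24728 - 0.26248j) × (0.31057 - 0.16558j) = -0.12026 - 0.04058j  (running Σ = -0.16097 + 0.12046j)
  m=-1: (0.05985 - 0.13861j) × (-0.17919 + 0.04478j) = -0.00452 + 0.02752j  (running Σ = -0.16549 + 0.14798j)
  m=0: (-0.32076 + 0.00000j) × (-0.30367 + 0.00000j) = 0.09741 + 0.00000j  (running Σ = -0.06809 + 0.14798j)
  m=1: (-0.05985 - 0.13861j) × (0.17919 + 0.04478j) = -0.00452 - 0.02752j  (running Σ = -0.07260 + 0.12046j)
  m=2: (-0.24728 + 0.26248j) × (0.31057 + 0.16558j) = -0.12026 + 0.04058j  (running Σ = -0.19286 + 0.16103j)
  m=3: (0.01100 + 0.00399j) × (-0.01690 - 0.01527j) = -0.00012 - 0.00024j  (running Σ = -0.19299 + 0.16080j)
  m=4: (0.02238 + 0.37500j) × (-0.21887 - 0.32604j) = 0.11737 - 0.08937j  (running Σ = -0.07562 + 0.07143j)
  m=5: (0.38117 - 0.19229j) × (-0.14245 - 0.39478j) = -0.13021 - 0.12309j  (running Σ = -0.20583 - 0.05166j)
  m=6: (-0.19184 - 0.16027j) × (-0.02402 - 0.23606j) = -0.03323 + 0.04914j  (running Σ = -0.23906 - 0.00253j)
  m=7: (-0.02299 + 0.07750j) × (0.01067 - 0.07387j) = 0.00548 + 0.00253j  (running Σ = -0.23358 + 0.00000j)
Accumulated sum -0.23358 + 0.00000j; after 4π/(2l+1) scaling, -0.19568 + 0.00000j ⇒ P_7 = -0.195681

-0.195681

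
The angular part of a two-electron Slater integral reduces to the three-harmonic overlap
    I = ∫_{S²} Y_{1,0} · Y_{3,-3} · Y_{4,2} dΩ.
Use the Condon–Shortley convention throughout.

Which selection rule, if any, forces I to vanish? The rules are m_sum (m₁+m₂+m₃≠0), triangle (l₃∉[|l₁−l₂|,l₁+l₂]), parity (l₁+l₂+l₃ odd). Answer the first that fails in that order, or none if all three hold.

Σmᵢ = -1  ✗
l₃∈[|l₁−l₂|,l₁+l₂]=[2,4], have l₃=4
Σlᵢ = 8 ⇒ even

m_sum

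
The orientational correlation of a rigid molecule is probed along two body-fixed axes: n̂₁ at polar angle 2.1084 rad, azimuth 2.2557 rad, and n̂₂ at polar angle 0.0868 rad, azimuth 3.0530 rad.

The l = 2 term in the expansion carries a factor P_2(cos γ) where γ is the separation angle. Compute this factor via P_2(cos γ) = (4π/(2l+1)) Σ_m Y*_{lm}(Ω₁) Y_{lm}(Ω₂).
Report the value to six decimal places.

Addition theorem: P_2(cos γ) = (4π/5) Σ_m Y*_{lm}(Ω₁) Y_{lm}(Ω₂), m = −2…2:
  m=-2: Y*=-0.05689 - 0.27925j  Y=0.00286 + 0.00051j  product -0.00002 - 0.00083j
  m=-1: Y*=0.21496 - 0.26317j  Y=-0.06646 - 0.00590j  product -0.01584 + 0.01622j
  m=+0: Y*=-0.06728 + 0.00000j  Y=0.62367 + 0.00000j  product -0.04196 + 0.00000j
  m=+1: Y*=-0.21496 - 0.26317j  Y=0.06646 - 0.00590j  product -0.01584 - 0.01622j
  m=+2: Y*=-0.05689 + 0.27925j  Y=0.00286 - 0.00051j  product -0.00002 + 0.00083j
Total Σ_m = -0.07368 + 0.00000j. Multiply by 2.513274: -0.18518 + 0.00000j. P_2(cos γ) = -0.185177

-0.185177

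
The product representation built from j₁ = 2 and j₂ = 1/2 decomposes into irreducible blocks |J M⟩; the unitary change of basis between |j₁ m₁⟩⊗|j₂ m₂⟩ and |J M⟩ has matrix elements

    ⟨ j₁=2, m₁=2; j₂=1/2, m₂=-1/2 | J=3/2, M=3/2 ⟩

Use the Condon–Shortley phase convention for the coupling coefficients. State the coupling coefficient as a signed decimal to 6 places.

+√(4/5) ≈ +0.894427

j₁+j₂−J=1  J+j₁−j₂=3  J−j₁+j₂=0  j₁+j₂+J+1=5
(j₁±m₁, j₂±m₂, J±M) = (4,0,0,1,3,0)
P² = 144/5
sum k=0..0:
  [0] +1/6 = 1/6
S = 1/6
C² = P²·S² = 4/5 ; C = +0.894427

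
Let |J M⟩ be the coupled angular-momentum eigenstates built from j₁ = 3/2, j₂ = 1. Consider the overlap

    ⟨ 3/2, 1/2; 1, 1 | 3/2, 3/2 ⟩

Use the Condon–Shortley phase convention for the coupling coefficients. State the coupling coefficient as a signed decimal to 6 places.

triangle: 1!*2!*1!/5! = 2/120
(j±m)!: 2!*1!*2!*0!*3!*0! = 24
prefactor² = (2J+1)*Δ*N² = 8/5
  k=1: −1/(1!*0!*0!*1!*2!*0!) = -1/2
Σ = -1/2  ⇒  CG² = 8/5*(-1/2)² = 2/5
CG = −√(2/5) = -0.632456

−√(2/5) ≈ -0.632456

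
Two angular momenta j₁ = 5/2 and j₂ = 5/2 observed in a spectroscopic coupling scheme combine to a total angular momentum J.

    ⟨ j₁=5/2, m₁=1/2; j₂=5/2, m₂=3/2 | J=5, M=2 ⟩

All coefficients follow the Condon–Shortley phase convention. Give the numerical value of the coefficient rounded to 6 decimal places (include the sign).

triangle: 0!*5!*5!/11! = 14400/39916800
(j±m)!: 3!*2!*4!*1!*7!*3! = 8709120
prefactor² = (2J+1)*Δ*N² = 34560
  k=0: +1/(0!*0!*2!*4!*3!*1!) = 1/288
Σ = 1/288  ⇒  CG² = 34560*(1/288)² = 5/12
CG = +√(5/12) = +0.645497

+0.645497  (= +√(5/12))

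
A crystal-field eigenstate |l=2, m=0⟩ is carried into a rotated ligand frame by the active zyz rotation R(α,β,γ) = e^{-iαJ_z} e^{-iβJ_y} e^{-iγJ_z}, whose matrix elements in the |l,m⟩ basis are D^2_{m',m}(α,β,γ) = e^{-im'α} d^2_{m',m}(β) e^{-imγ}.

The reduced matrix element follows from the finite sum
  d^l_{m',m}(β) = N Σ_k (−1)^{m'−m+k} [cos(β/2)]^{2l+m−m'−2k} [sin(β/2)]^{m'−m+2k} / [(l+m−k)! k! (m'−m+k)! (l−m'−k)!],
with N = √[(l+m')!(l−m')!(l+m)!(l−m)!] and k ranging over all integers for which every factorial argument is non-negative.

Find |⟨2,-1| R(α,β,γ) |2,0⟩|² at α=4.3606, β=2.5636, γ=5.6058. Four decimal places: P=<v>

First d^2_{-1,0}(β=2.5636), then the phase factors e^{-i(-1)α} and e^{-i(0)γ}:
With c≡cos(β/2)=0.284990 and s≡sin(β/2)=0.958530, N=[1·6·2·2]^{1/2}=4.898979
k: max(0,(0)−(-1))=1 … min(2+(0),2−(-1))=2
  k=1: (−1)^0·4.8990/(2)·0.2850^3·0.9585^1 = +0.054347
  k=2: (−1)^1·4.8990/(2)·0.2850^1·0.9585^3 = -0.614785
d^2_{-1,0}(2.5636) = +0.054347 -0.614785 = -0.560439
|D^2_{-1,0}|² = |d^2_{-1,0}(β)|² = (-0.560439)² = 0.314091 (the z-rotation phases have unit modulus)

P=0.3141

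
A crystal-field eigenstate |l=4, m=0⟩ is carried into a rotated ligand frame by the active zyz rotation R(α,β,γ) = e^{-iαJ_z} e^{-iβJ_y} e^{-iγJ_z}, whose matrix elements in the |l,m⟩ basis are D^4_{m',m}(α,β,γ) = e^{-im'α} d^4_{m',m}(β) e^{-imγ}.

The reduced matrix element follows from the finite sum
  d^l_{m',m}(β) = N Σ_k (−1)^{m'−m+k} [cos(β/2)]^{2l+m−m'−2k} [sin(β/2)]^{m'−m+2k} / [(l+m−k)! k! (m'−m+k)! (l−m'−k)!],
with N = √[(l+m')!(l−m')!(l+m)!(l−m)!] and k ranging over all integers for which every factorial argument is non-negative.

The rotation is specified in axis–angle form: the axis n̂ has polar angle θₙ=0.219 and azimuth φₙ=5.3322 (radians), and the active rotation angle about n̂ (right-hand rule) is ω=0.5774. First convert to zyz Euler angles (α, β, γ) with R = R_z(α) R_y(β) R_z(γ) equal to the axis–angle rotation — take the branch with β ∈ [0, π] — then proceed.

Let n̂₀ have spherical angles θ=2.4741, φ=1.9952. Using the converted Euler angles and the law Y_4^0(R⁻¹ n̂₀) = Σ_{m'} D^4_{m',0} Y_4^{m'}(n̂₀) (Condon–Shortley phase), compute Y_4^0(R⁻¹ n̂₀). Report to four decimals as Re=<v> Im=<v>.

Re=-0.1585 Im=0.0000

Axis–angle → zyz. n̂ = (sinθₙcosφₙ, sinθₙsinφₙ, cosθₙ) = (+0.126199, -0.176842, +0.976115), ω = 0.5774.
R = I cosω + sinω [n̂]ₓ + (1−cosω) n̂n̂ᵀ gives
  R = [+0.840467, -0.536428, -0.076559; +0.529192, +0.842955, -0.096869; +0.116499, +0.040901, +0.992348]
β = atan2(√(R₁₃²+R₂₃²), R₃₃) = 0.123786; α = atan2(R₂₃, R₁₃) mod 2π = 4.043572; γ = atan2(R₃₂, −R₃₁) mod 2π = 2.803950
Need the full column D^4_{m',0} for m'=−4..4 at α=4.0436, β=0.1238, γ=2.8040.
cos(β/2)=0.998085, sin(β/2)=0.061853
d^4_{-4,0}: single k=4 term ⇒ +0.000122;  D = -0.000109-0.000055i
d^4_{-3,0}: k∈[3..4] ⇒ +0.002773 -0.000011 = +0.002763;  D = +0.002505-0.001166i
d^4_{-2,0}: k∈[2..4] ⇒ +0.035880 -0.000367 +0.000001 = +0.035513;  D = -0.008206+0.034552i
d^4_{-1,0}: k∈[1..4] ⇒ +0.272931 -0.006289 +0.000024 -0.000000 = +0.266666;  D = -0.165348-0.209214i
d^4_{0,0}: k∈[0..4] ⇒ +0.984784 -0.060514 +0.000523 -0.000001 +0.000000 = +0.924792;  D = +0.924792+0.000000i
d^4_{1,0}: k∈[0..3] ⇒ -0.272931 +0.006289 -0.000024 +0.000000 = -0.266666;  D = +0.165348-0.209214i
d^4_{2,0}: k∈[0..2] ⇒ +0.035880 -0.000367 +0.000001 = +0.035513;  D = -0.008206-0.034552i
d^4_{3,0}: k∈[0..1] ⇒ -0.002773 +0.000011 = -0.002763;  D = -0.002505-0.001166i
d^4_{4,0}: single k=0 term ⇒ +0.000122;  D = -0.000109+0.000055i
Y_4^{m'}(θ=2.4741,φ=1.9952) and Σ D·Y over m':
  (-0.0001-0.0001i)·(-0.0082-0.0645i)  (+0.0025-0.0012i)·(-0.2229-0.0684i)  (-0.0082+0.0346i)·(-0.2811+0.3192i)  (-0.1653-0.2092i)·(+0.1248+0.2762i)  (+0.9248+0.0000i)·(-0.2315+0.0000i)  (+0.1653-0.2092i)·(-0.1248+0.2762i)  (-0.0082-0.0346i)·(-0.2811-0.3192i)  (-0.0025-0.0012i)·(+0.2229-0.0684i)  (-0.0001+0.0001i)·(-0.0082+0.0645i)
Y_4^0(R⁻¹ n̂) = -0.158514-0.000000i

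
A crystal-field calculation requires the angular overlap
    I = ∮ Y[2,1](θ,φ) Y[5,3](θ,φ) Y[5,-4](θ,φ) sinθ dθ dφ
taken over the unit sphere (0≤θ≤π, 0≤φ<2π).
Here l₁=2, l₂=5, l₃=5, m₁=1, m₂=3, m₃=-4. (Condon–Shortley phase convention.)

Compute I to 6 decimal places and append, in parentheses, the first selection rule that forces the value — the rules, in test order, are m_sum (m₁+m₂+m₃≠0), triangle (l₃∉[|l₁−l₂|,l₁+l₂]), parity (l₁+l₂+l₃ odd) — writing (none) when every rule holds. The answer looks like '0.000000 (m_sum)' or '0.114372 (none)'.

0.196098 (none)

m-sum 0 ✓  L=12 even ✓  3≤5≤7 ✓
Π(2lᵢ+1) = 5×11×11 = 605
triangle coeff Δ(2,5,5) = 1/38610
Σ_t [0,2]: t=0:+1/2880 t=1:−1/576 t=2:+1/2880 = -1/960
(3j)²=10/429 [(2 5 5; 0 0 0)], sign=+1
Σ_t [0,1]: t=0:+1/80640 t=1:−1/10080 = -1/11520
(3j)²=49/1430 [(2 5 5; 1 3 -4)], sign=+1
⇒ 4πI² = 245/507
I = (+1)√(245/507/(4π)) = 0.19609844
No selection rule forces the value: the integral is nonzero (none).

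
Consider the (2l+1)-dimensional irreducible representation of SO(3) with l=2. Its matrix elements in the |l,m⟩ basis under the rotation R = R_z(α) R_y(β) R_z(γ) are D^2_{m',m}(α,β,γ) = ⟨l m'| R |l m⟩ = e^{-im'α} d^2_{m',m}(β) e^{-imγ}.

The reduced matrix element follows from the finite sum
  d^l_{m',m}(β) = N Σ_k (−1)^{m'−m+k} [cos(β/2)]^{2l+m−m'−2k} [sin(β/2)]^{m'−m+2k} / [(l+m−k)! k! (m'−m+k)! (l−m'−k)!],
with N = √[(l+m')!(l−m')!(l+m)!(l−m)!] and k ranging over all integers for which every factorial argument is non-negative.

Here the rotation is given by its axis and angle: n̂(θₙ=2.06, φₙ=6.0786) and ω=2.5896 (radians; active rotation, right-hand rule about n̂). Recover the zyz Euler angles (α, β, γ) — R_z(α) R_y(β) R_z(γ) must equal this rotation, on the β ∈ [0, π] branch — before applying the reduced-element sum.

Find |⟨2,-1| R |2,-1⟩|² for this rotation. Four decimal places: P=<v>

Axis–angle → zyz. n̂ = (sinθₙcosφₙ, sinθₙsinφₙ, cosθₙ) = (+0.864299, -0.179332, -0.469923), ω = 2.5896.
R = I cosω + sinω [n̂]ₓ + (1−cosω) n̂n̂ᵀ gives
  R = [+0.531598, -0.040552, -0.846025; -0.533393, -0.791938, -0.297197; -0.657948, +0.609254, -0.442623]
β = atan2(√(R₁₃²+R₂₃²), R₃₃) = 2.029318; α = atan2(R₂₃, R₁₃) mod 2π = 3.479413; γ = atan2(R₃₂, −R₃₁) mod 2π = 0.746991
Split into d^2_{-1,-1}(β=2.0293) × two z-phases.
With c≡cos(β/2)=0.527910 and s≡sin(β/2)=0.849301, N=[1·6·1·6]^{1/2}=6.000000
k: max(0,(-1)−(-1))=0 … min(2+(-1),2−(-1))=1
  k=0: (−1)^0·6.0000/(6)·0.5279^4·0.8493^0 = +0.077667
  k=1: (−1)^1·6.0000/(2)·0.5279^2·0.8493^2 = -0.603064
d^2_{-1,-1}(2.0293) = +0.077667 -0.603064 = -0.525396
|D^2_{-1,-1}|² = |d^2_{-1,-1}(β)|² = (-0.525396)² = 0.276041 (the z-rotation phases have unit modulus)

P=0.2760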